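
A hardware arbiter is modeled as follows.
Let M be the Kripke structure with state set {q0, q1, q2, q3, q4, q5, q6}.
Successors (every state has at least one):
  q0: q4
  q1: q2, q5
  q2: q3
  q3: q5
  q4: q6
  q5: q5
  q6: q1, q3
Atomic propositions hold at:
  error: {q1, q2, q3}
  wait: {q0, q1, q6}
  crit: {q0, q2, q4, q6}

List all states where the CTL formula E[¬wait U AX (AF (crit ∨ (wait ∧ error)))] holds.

Sat(¬wait) = {q2, q3, q4, q5}
Sat(wait ∧ error) = {q1}
Sat(crit ∨ (wait ∧ error)) = {q0, q1, q2, q4, q6}
AF (crit ∨ (wait ∧ error)): least fixpoint, start Z0 = {q0, q1, q2, q4, q6}, add states with every successor in Z. Already a fixed point.
Sat(AF (crit ∨ (wait ∧ error))) = {q0, q1, q2, q4, q6}
Sat(AX (AF (crit ∨ (wait ∧ error)))) = {s : every successor in {q0, q1, q2, q4, q6}} = {q0, q4}
E[¬wait U AX (AF (crit ∨ (wait ∧ error)))]: least fixpoint, start Z0 = Sat(AX (AF (crit ∨ (wait ∧ error)))) = {q0, q4}, add states in Sat(¬wait) with some successor in Z. Already a fixed point.
Sat(E[¬wait U AX (AF (crit ∨ (wait ∧ error)))]) = {q0, q4}

{q0, q4}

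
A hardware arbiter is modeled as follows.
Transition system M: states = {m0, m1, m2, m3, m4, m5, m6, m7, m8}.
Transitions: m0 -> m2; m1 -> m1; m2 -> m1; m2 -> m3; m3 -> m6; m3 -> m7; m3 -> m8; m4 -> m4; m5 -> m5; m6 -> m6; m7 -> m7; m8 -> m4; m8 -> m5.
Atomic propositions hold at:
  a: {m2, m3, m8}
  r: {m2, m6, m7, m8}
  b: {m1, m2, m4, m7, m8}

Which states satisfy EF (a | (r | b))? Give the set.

{m0, m1, m2, m3, m4, m6, m7, m8}

Sat(r | b) = {m1, m2, m4, m6, m7, m8}
Sat(a | (r | b)) = {m1, m2, m3, m4, m6, m7, m8}
EF (a | (r | b)): least fixpoint, start Z0 = {m1, m2, m3, m4, m6, m7, m8}, add states with some successor in Z. Z1 = {m0, m1, m2, m3, m4, m6, m7, m8}; fixed.
Sat(EF (a | (r | b))) = {m0, m1, m2, m3, m4, m6, m7, m8}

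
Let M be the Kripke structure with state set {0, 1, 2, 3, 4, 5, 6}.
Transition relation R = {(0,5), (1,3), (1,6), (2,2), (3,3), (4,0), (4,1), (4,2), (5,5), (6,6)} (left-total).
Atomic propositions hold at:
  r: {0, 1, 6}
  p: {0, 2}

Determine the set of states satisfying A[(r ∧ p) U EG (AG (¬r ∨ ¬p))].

{0, 1, 2, 3, 5, 6}

Sat(r ∧ p) = {0}
Sat(¬r) = {2, 3, 4, 5}
Sat(¬p) = {1, 3, 4, 5, 6}
Sat(¬r ∨ ¬p) = {1, 2, 3, 4, 5, 6}
AG (¬r ∨ ¬p): greatest fixpoint, start Z0 = {1, 2, 3, 4, 5, 6}, keep only states in Sat with every successor in Z. Z1 = {1, 2, 3, 5, 6}; fixed.
Sat(AG (¬r ∨ ¬p)) = {1, 2, 3, 5, 6}
EG (AG (¬r ∨ ¬p)): greatest fixpoint, start Z0 = {1, 2, 3, 5, 6}, keep only states in Sat with some successor in Z. Already a fixed point.
Sat(EG (AG (¬r ∨ ¬p))) = {1, 2, 3, 5, 6}
A[(r ∧ p) U EG (AG (¬r ∨ ¬p))]: least fixpoint, start Z0 = Sat(EG (AG (¬r ∨ ¬p))) = {1, 2, 3, 5, 6}, add states in Sat(r ∧ p) with every successor in Z. Z1 = {0, 1, 2, 3, 5, 6}; fixed.
Sat(A[(r ∧ p) U EG (AG (¬r ∨ ¬p))]) = {0, 1, 2, 3, 5, 6}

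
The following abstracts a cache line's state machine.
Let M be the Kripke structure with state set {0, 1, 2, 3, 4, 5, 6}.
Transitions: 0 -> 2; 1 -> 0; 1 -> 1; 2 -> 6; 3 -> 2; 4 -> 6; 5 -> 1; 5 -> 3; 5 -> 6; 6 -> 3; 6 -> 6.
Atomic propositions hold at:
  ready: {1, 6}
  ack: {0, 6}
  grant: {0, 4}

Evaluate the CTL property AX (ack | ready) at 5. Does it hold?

Sat(ack | ready) = {0, 1, 6}
Sat(AX (ack | ready)) = {s : every successor in {0, 1, 6}} = {1, 2, 4}
5 ∉ Sat(AX (ack | ready)) = {1, 2, 4}, so the formula does not hold at 5.

No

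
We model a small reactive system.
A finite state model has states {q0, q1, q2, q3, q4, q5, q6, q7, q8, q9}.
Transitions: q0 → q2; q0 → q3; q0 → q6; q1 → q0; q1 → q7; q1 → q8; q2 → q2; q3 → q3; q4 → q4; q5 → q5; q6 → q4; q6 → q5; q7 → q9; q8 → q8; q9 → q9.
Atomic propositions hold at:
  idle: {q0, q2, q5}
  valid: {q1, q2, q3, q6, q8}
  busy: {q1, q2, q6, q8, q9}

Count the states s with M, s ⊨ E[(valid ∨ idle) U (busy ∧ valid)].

Sat(valid ∨ idle) = {q0, q1, q2, q3, q5, q6, q8}
Sat(busy ∧ valid) = {q1, q2, q6, q8}
E[(valid ∨ idle) U (busy ∧ valid)]: least fixpoint, start Z0 = Sat((busy ∧ valid)) = {q1, q2, q6, q8}, add states in Sat(valid ∨ idle) with some successor in Z. Z1 = {q0, q1, q2, q6, q8}; fixed.
Sat(E[(valid ∨ idle) U (busy ∧ valid)]) = {q0, q1, q2, q6, q8}
|Sat(E[(valid ∨ idle) U (busy ∧ valid)])| = |{q0, q1, q2, q6, q8}| = 5.

5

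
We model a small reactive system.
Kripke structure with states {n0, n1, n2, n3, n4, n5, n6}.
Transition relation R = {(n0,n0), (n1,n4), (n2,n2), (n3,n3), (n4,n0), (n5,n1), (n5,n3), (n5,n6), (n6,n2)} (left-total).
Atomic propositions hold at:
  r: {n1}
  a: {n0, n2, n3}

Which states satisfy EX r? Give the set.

Sat(EX r) = {s : some successor in {n1}} = {n5}

{n5}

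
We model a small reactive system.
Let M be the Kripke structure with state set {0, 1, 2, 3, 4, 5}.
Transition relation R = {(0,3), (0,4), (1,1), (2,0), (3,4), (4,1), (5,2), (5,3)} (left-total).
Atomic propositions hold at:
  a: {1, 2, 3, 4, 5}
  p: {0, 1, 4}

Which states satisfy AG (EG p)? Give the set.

EG p: greatest fixpoint, start Z0 = {0, 1, 4}, keep only states in Sat with some successor in Z. Already a fixed point.
Sat(EG p) = {0, 1, 4}
AG (EG p): greatest fixpoint, start Z0 = {0, 1, 4}, keep only states in Sat with every successor in Z. Z1 = {1, 4}; fixed.
Sat(AG (EG p)) = {1, 4}

{1, 4}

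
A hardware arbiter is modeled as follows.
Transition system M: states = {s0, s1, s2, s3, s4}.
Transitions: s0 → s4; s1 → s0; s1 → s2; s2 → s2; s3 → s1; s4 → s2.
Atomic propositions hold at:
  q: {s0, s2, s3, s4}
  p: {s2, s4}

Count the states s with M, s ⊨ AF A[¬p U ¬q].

Sat(¬p) = {s0, s1, s3}
Sat(¬q) = {s1}
A[¬p U ¬q]: least fixpoint, start Z0 = Sat(¬q) = {s1}, add states in Sat(¬p) with every successor in Z. Z1 = {s1, s3}; fixed.
Sat(A[¬p U ¬q]) = {s1, s3}
AF A[¬p U ¬q]: least fixpoint, start Z0 = {s1, s3}, add states with every successor in Z. Already a fixed point.
Sat(AF A[¬p U ¬q]) = {s1, s3}
|Sat(AF A[¬p U ¬q])| = |{s1, s3}| = 2.

2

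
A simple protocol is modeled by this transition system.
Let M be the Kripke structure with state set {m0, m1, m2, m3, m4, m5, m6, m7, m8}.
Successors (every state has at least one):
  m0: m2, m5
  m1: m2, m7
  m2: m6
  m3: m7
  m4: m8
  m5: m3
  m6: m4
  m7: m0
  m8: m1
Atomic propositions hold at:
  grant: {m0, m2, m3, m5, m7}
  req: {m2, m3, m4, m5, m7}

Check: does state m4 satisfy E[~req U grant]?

No

Sat(~req) = {m0, m1, m6, m8}
E[~req U grant]: least fixpoint, start Z0 = Sat(grant) = {m0, m2, m3, m5, m7}, add states in Sat(~req) with some successor in Z. Z1 = {m0, m1, m2, m3, m5, m7}; Z2 = {m0, m1, m2, m3, m5, m7, m8}; fixed.
Sat(E[~req U grant]) = {m0, m1, m2, m3, m5, m7, m8}
m4 ∉ Sat(E[~req U grant]) = {m0, m1, m2, m3, m5, m7, m8}, so the formula does not hold at m4.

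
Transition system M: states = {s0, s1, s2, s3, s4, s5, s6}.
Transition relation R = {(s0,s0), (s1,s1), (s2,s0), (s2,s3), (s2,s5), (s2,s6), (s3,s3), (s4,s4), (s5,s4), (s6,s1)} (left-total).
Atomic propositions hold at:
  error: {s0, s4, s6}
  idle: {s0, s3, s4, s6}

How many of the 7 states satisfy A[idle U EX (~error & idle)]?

Sat(~error) = {s1, s2, s3, s5}
Sat(~error & idle) = {s3}
Sat(EX (~error & idle)) = {s : some successor in {s3}} = {s2, s3}
A[idle U EX (~error & idle)]: least fixpoint, start Z0 = Sat(EX (~error & idle)) = {s2, s3}, add states in Sat(idle) with every successor in Z. Already a fixed point.
Sat(A[idle U EX (~error & idle)]) = {s2, s3}
|Sat(A[idle U EX (~error & idle)])| = |{s2, s3}| = 2.

2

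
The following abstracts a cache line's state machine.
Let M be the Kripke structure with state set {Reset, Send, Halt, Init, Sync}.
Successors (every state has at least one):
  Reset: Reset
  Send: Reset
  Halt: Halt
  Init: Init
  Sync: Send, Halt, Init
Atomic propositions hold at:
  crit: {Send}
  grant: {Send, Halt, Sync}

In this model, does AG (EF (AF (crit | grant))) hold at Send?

No

Sat(crit | grant) = {Send, Halt, Sync}
AF (crit | grant): least fixpoint, start Z0 = {Send, Halt, Sync}, add states with every successor in Z. Already a fixed point.
Sat(AF (crit | grant)) = {Send, Halt, Sync}
EF (AF (crit | grant)): least fixpoint, start Z0 = {Send, Halt, Sync}, add states with some successor in Z. Already a fixed point.
Sat(EF (AF (crit | grant))) = {Send, Halt, Sync}
AG (EF (AF (crit | grant))): greatest fixpoint, start Z0 = {Send, Halt, Sync}, keep only states in Sat with every successor in Z. Z1 = {Halt}; fixed.
Sat(AG (EF (AF (crit | grant)))) = {Halt}
Send ∉ Sat(AG (EF (AF (crit | grant)))) = {Halt}, so the formula does not hold at Send.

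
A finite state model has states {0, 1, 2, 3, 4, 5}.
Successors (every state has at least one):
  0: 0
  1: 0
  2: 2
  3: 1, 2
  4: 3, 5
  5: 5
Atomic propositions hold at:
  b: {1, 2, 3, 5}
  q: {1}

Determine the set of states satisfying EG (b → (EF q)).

EF q: least fixpoint, start Z0 = {1}, add states with some successor in Z. Z1 = {1, 3}; Z2 = {1, 3, 4}; fixed.
Sat(EF q) = {1, 3, 4}
Sat(b → (EF q)) = {0, 1, 3, 4}
EG (b → (EF q)): greatest fixpoint, start Z0 = {0, 1, 3, 4}, keep only states in Sat with some successor in Z. Already a fixed point.
Sat(EG (b → (EF q))) = {0, 1, 3, 4}

{0, 1, 3, 4}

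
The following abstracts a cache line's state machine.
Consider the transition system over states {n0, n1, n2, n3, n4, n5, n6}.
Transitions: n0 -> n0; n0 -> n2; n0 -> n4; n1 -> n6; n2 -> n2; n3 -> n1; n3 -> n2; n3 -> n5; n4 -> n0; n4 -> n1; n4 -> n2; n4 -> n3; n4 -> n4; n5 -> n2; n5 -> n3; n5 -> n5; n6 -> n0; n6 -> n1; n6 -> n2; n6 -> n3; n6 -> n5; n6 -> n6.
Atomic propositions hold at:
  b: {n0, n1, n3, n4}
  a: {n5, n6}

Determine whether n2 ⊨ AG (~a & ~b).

Yes

Sat(~a) = {n0, n1, n2, n3, n4}
Sat(~b) = {n2, n5, n6}
Sat(~a & ~b) = {n2}
AG (~a & ~b): greatest fixpoint, start Z0 = {n2}, keep only states in Sat with every successor in Z. Already a fixed point.
Sat(AG (~a & ~b)) = {n2}
n2 ∈ Sat(AG (~a & ~b)) = {n2}, so the formula holds at n2.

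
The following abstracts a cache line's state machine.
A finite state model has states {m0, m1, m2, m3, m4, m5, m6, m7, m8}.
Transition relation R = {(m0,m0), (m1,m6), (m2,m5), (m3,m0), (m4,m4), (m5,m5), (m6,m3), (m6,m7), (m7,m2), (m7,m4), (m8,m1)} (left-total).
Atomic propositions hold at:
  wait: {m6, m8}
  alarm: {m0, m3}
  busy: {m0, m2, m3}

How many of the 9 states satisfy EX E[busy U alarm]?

3

E[busy U alarm]: least fixpoint, start Z0 = Sat(alarm) = {m0, m3}, add states in Sat(busy) with some successor in Z. Already a fixed point.
Sat(E[busy U alarm]) = {m0, m3}
Sat(EX E[busy U alarm]) = {s : some successor in {m0, m3}} = {m0, m3, m6}
|Sat(EX E[busy U alarm])| = |{m0, m3, m6}| = 3.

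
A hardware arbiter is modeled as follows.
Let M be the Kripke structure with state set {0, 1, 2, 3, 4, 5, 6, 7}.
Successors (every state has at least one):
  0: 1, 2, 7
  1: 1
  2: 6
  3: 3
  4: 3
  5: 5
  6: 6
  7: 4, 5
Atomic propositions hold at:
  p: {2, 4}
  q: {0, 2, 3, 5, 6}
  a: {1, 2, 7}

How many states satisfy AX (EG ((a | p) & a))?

1

Sat(a | p) = {1, 2, 4, 7}
Sat((a | p) & a) = {1, 2, 7}
EG ((a | p) & a): greatest fixpoint, start Z0 = {1, 2, 7}, keep only states in Sat with some successor in Z. Z1 = {1}; fixed.
Sat(EG ((a | p) & a)) = {1}
Sat(AX (EG ((a | p) & a))) = {s : every successor in {1}} = {1}
|Sat(AX (EG ((a | p) & a)))| = |{1}| = 1.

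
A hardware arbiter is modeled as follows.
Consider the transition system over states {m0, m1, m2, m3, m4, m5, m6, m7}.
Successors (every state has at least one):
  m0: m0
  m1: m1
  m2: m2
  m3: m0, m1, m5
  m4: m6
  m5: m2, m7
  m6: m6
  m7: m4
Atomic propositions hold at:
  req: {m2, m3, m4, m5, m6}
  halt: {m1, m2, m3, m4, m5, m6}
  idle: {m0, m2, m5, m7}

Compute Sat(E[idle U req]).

{m2, m3, m4, m5, m6, m7}

E[idle U req]: least fixpoint, start Z0 = Sat(req) = {m2, m3, m4, m5, m6}, add states in Sat(idle) with some successor in Z. Z1 = {m2, m3, m4, m5, m6, m7}; fixed.
Sat(E[idle U req]) = {m2, m3, m4, m5, m6, m7}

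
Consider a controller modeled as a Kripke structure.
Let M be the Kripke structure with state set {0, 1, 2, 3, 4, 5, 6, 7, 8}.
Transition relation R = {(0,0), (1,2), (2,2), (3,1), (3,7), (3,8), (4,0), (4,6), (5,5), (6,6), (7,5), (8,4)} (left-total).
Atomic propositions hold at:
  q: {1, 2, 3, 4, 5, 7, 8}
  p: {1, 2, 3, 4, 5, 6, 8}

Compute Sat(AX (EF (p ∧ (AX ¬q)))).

{6, 8}

Sat(¬q) = {0, 6}
Sat(AX ¬q) = {s : every successor in {0, 6}} = {0, 4, 6}
Sat(p ∧ (AX ¬q)) = {4, 6}
EF (p ∧ (AX ¬q)): least fixpoint, start Z0 = {4, 6}, add states with some successor in Z. Z1 = {4, 6, 8}; Z2 = {3, 4, 6, 8}; fixed.
Sat(EF (p ∧ (AX ¬q))) = {3, 4, 6, 8}
Sat(AX (EF (p ∧ (AX ¬q)))) = {s : every successor in {3, 4, 6, 8}} = {6, 8}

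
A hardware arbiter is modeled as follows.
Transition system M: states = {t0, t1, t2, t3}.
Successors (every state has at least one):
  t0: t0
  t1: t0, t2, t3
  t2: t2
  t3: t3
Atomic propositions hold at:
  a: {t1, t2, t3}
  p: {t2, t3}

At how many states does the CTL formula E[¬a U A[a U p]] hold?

2

Sat(¬a) = {t0}
A[a U p]: least fixpoint, start Z0 = Sat(p) = {t2, t3}, add states in Sat(a) with every successor in Z. Already a fixed point.
Sat(A[a U p]) = {t2, t3}
E[¬a U A[a U p]]: least fixpoint, start Z0 = Sat(A[a U p]) = {t2, t3}, add states in Sat(¬a) with some successor in Z. Already a fixed point.
Sat(E[¬a U A[a U p]]) = {t2, t3}
|Sat(E[¬a U A[a U p]])| = |{t2, t3}| = 2.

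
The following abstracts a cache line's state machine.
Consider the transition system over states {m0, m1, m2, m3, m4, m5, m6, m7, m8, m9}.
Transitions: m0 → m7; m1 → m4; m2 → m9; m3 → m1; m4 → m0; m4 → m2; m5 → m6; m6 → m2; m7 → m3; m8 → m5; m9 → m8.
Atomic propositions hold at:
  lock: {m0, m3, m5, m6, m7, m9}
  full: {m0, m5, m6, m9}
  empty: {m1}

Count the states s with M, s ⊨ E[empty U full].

4

E[empty U full]: least fixpoint, start Z0 = Sat(full) = {m0, m5, m6, m9}, add states in Sat(empty) with some successor in Z. Already a fixed point.
Sat(E[empty U full]) = {m0, m5, m6, m9}
|Sat(E[empty U full])| = |{m0, m5, m6, m9}| = 4.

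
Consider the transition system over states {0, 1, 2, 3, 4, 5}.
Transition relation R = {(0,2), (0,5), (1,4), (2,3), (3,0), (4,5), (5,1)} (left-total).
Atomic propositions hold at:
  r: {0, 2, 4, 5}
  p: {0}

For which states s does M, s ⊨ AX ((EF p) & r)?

{3}

EF p: least fixpoint, start Z0 = {0}, add states with some successor in Z. Z1 = {0, 3}; Z2 = {0, 2, 3}; fixed.
Sat(EF p) = {0, 2, 3}
Sat((EF p) & r) = {0, 2}
Sat(AX ((EF p) & r)) = {s : every successor in {0, 2}} = {3}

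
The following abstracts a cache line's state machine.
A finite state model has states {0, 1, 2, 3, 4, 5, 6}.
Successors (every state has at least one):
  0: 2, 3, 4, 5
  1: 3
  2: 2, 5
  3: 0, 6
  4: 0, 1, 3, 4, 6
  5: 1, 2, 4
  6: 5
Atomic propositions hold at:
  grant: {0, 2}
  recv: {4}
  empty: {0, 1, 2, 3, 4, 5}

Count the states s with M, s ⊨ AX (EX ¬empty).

1

Sat(¬empty) = {6}
Sat(EX ¬empty) = {s : some successor in {6}} = {3, 4}
Sat(AX (EX ¬empty)) = {s : every successor in {3, 4}} = {1}
|Sat(AX (EX ¬empty))| = |{1}| = 1.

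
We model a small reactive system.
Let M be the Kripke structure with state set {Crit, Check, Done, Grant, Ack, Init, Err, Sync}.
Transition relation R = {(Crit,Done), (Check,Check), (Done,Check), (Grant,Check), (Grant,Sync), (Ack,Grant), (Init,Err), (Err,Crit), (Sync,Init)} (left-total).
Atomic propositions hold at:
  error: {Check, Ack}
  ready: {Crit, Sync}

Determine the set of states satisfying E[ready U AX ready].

Sat(AX ready) = {s : every successor in {Crit, Sync}} = {Err}
E[ready U AX ready]: least fixpoint, start Z0 = Sat(AX ready) = {Err}, add states in Sat(ready) with some successor in Z. Already a fixed point.
Sat(E[ready U AX ready]) = {Err}

{Err}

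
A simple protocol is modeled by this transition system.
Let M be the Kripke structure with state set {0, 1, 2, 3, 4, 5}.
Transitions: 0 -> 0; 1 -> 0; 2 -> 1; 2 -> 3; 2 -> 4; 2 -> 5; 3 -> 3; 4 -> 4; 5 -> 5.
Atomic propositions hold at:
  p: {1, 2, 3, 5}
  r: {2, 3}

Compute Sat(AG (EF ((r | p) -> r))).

Sat(r | p) = {1, 2, 3, 5}
Sat((r | p) -> r) = {0, 2, 3, 4}
EF ((r | p) -> r): least fixpoint, start Z0 = {0, 2, 3, 4}, add states with some successor in Z. Z1 = {0, 1, 2, 3, 4}; fixed.
Sat(EF ((r | p) -> r)) = {0, 1, 2, 3, 4}
AG (EF ((r | p) -> r)): greatest fixpoint, start Z0 = {0, 1, 2, 3, 4}, keep only states in Sat with every successor in Z. Z1 = {0, 1, 3, 4}; fixed.
Sat(AG (EF ((r | p) -> r))) = {0, 1, 3, 4}

{0, 1, 3, 4}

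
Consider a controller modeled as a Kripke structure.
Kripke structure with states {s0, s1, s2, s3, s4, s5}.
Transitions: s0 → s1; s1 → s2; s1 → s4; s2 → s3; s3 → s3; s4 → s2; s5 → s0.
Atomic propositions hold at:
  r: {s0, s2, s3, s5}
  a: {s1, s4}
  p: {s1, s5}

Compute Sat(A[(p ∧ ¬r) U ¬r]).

Sat(¬r) = {s1, s4}
Sat(p ∧ ¬r) = {s1}
A[(p ∧ ¬r) U ¬r]: least fixpoint, start Z0 = Sat(¬r) = {s1, s4}, add states in Sat(p ∧ ¬r) with every successor in Z. Already a fixed point.
Sat(A[(p ∧ ¬r) U ¬r]) = {s1, s4}

{s1, s4}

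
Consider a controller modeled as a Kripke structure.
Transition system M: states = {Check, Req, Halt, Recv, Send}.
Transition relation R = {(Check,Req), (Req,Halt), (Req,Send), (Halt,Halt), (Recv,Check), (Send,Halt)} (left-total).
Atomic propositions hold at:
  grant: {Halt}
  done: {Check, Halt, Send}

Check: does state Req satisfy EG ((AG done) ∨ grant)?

No

AG done: greatest fixpoint, start Z0 = {Check, Halt, Send}, keep only states in Sat with every successor in Z. Z1 = {Halt, Send}; fixed.
Sat(AG done) = {Halt, Send}
Sat((AG done) ∨ grant) = {Halt, Send}
EG ((AG done) ∨ grant): greatest fixpoint, start Z0 = {Halt, Send}, keep only states in Sat with some successor in Z. Already a fixed point.
Sat(EG ((AG done) ∨ grant)) = {Halt, Send}
Req ∉ Sat(EG ((AG done) ∨ grant)) = {Halt, Send}, so the formula does not hold at Req.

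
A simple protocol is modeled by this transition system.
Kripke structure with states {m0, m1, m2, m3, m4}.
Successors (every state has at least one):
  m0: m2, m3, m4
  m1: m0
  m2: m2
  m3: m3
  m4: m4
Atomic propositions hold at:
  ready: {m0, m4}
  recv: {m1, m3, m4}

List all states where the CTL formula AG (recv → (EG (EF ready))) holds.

{m2, m4}

EF ready: least fixpoint, start Z0 = {m0, m4}, add states with some successor in Z. Z1 = {m0, m1, m4}; fixed.
Sat(EF ready) = {m0, m1, m4}
EG (EF ready): greatest fixpoint, start Z0 = {m0, m1, m4}, keep only states in Sat with some successor in Z. Already a fixed point.
Sat(EG (EF ready)) = {m0, m1, m4}
Sat(recv → (EG (EF ready))) = {m0, m1, m2, m4}
AG (recv → (EG (EF ready))): greatest fixpoint, start Z0 = {m0, m1, m2, m4}, keep only states in Sat with every successor in Z. Z1 = {m1, m2, m4}; Z2 = {m2, m4}; fixed.
Sat(AG (recv → (EG (EF ready)))) = {m2, m4}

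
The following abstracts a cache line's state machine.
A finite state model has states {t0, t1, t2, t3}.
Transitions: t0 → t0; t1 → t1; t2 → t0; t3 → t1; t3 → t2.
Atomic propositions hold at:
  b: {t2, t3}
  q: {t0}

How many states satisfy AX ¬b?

Sat(¬b) = {t0, t1}
Sat(AX ¬b) = {s : every successor in {t0, t1}} = {t0, t1, t2}
|Sat(AX ¬b)| = |{t0, t1, t2}| = 3.

3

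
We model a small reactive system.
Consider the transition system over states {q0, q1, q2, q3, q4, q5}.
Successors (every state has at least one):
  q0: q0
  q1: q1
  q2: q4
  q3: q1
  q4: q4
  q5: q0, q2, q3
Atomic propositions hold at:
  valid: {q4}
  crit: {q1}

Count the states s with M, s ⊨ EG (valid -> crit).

4

Sat(valid -> crit) = {q0, q1, q2, q3, q5}
EG (valid -> crit): greatest fixpoint, start Z0 = {q0, q1, q2, q3, q5}, keep only states in Sat with some successor in Z. Z1 = {q0, q1, q3, q5}; fixed.
Sat(EG (valid -> crit)) = {q0, q1, q3, q5}
|Sat(EG (valid -> crit))| = |{q0, q1, q3, q5}| = 4.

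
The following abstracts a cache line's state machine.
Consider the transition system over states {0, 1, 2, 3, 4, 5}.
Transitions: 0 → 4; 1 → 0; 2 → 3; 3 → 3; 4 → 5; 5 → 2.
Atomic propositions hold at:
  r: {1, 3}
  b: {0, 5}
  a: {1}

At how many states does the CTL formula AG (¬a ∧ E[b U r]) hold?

1

Sat(¬a) = {0, 2, 3, 4, 5}
E[b U r]: least fixpoint, start Z0 = Sat(r) = {1, 3}, add states in Sat(b) with some successor in Z. Already a fixed point.
Sat(E[b U r]) = {1, 3}
Sat(¬a ∧ E[b U r]) = {3}
AG (¬a ∧ E[b U r]): greatest fixpoint, start Z0 = {3}, keep only states in Sat with every successor in Z. Already a fixed point.
Sat(AG (¬a ∧ E[b U r])) = {3}
|Sat(AG (¬a ∧ E[b U r]))| = |{3}| = 1.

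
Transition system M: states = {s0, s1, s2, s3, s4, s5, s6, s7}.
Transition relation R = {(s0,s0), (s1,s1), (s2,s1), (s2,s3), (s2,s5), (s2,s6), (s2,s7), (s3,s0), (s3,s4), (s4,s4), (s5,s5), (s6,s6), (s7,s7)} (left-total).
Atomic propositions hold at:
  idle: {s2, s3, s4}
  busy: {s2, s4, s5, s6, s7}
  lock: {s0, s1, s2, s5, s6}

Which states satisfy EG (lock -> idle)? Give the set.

Sat(lock -> idle) = {s2, s3, s4, s7}
EG (lock -> idle): greatest fixpoint, start Z0 = {s2, s3, s4, s7}, keep only states in Sat with some successor in Z. Already a fixed point.
Sat(EG (lock -> idle)) = {s2, s3, s4, s7}

{s2, s3, s4, s7}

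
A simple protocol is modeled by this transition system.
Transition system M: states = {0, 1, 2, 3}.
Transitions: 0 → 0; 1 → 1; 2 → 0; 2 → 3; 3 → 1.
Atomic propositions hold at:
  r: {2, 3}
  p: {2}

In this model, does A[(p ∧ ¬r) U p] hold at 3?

Sat(¬r) = {0, 1}
Sat(p ∧ ¬r) = ∅
A[(p ∧ ¬r) U p]: least fixpoint, start Z0 = Sat(p) = {2}, add states in Sat(p ∧ ¬r) with every successor in Z. Already a fixed point.
Sat(A[(p ∧ ¬r) U p]) = {2}
3 ∉ Sat(A[(p ∧ ¬r) U p]) = {2}, so the formula does not hold at 3.

No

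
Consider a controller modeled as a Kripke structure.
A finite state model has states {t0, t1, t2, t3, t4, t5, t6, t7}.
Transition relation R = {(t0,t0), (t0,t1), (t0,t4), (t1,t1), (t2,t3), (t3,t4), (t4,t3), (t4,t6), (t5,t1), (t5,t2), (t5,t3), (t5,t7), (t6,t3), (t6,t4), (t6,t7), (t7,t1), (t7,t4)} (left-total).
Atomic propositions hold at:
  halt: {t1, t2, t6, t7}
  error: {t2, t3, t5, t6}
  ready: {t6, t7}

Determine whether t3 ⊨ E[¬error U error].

Sat(¬error) = {t0, t1, t4, t7}
E[¬error U error]: least fixpoint, start Z0 = Sat(error) = {t2, t3, t5, t6}, add states in Sat(¬error) with some successor in Z. Z1 = {t2, t3, t4, t5, t6}; Z2 = {t0, t2, t3, t4, t5, t6, t7}; fixed.
Sat(E[¬error U error]) = {t0, t2, t3, t4, t5, t6, t7}
t3 ∈ Sat(E[¬error U error]) = {t0, t2, t3, t4, t5, t6, t7}, so the formula holds at t3.

Yes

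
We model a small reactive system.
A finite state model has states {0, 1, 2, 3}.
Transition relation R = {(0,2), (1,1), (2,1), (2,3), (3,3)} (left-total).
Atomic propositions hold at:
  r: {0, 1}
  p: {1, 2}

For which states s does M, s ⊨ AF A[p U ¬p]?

Sat(¬p) = {0, 3}
A[p U ¬p]: least fixpoint, start Z0 = Sat(¬p) = {0, 3}, add states in Sat(p) with every successor in Z. Already a fixed point.
Sat(A[p U ¬p]) = {0, 3}
AF A[p U ¬p]: least fixpoint, start Z0 = {0, 3}, add states with every successor in Z. Already a fixed point.
Sat(AF A[p U ¬p]) = {0, 3}

{0, 3}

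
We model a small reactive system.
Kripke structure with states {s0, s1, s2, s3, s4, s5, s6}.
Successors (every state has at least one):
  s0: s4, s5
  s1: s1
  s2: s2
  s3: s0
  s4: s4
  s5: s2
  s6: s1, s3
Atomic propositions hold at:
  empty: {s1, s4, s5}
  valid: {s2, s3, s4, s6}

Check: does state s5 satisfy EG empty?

No

EG empty: greatest fixpoint, start Z0 = {s1, s4, s5}, keep only states in Sat with some successor in Z. Z1 = {s1, s4}; fixed.
Sat(EG empty) = {s1, s4}
s5 ∉ Sat(EG empty) = {s1, s4}, so the formula does not hold at s5.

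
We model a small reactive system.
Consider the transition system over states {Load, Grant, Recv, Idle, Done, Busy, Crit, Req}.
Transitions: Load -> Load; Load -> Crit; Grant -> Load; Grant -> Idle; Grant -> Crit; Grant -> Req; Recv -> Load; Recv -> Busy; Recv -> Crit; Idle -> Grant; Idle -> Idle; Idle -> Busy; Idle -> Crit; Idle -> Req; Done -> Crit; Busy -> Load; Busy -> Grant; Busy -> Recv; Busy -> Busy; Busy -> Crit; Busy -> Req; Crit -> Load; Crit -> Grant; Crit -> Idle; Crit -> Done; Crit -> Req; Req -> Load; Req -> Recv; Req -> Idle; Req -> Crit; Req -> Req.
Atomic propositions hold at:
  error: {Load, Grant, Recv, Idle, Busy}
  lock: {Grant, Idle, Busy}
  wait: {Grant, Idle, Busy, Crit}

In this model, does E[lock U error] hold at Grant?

Yes

E[lock U error]: least fixpoint, start Z0 = Sat(error) = {Load, Grant, Recv, Idle, Busy}, add states in Sat(lock) with some successor in Z. Already a fixed point.
Sat(E[lock U error]) = {Load, Grant, Recv, Idle, Busy}
Grant ∈ Sat(E[lock U error]) = {Load, Grant, Recv, Idle, Busy}, so the formula holds at Grant.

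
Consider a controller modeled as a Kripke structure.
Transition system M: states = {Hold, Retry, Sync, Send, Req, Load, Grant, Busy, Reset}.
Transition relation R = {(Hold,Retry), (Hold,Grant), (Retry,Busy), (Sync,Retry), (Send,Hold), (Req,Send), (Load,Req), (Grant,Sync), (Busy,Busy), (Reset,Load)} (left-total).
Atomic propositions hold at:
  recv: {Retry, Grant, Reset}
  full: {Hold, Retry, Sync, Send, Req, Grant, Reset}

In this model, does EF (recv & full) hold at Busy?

Sat(recv & full) = {Retry, Grant, Reset}
EF (recv & full): least fixpoint, start Z0 = {Retry, Grant, Reset}, add states with some successor in Z. Z1 = {Hold, Retry, Sync, Grant, Reset}; Z2 = {Hold, Retry, Sync, Send, Grant, Reset}; Z3 = {Hold, Retry, Sync, Send, Req, Grant, Reset}; Z4 = {Hold, Retry, Sync, Send, Req, Load, Grant, Reset}; fixed.
Sat(EF (recv & full)) = {Hold, Retry, Sync, Send, Req, Load, Grant, Reset}
Busy ∉ Sat(EF (recv & full)) = {Hold, Retry, Sync, Send, Req, Load, Grant, Reset}, so the formula does not hold at Busy.

No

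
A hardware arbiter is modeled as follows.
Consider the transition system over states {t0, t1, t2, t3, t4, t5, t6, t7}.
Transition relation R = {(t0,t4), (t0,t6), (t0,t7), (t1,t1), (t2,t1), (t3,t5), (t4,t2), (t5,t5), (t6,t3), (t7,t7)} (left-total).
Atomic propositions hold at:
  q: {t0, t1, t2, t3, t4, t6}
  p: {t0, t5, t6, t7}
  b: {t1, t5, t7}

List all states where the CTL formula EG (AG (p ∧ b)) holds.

Sat(p ∧ b) = {t5, t7}
AG (p ∧ b): greatest fixpoint, start Z0 = {t5, t7}, keep only states in Sat with every successor in Z. Already a fixed point.
Sat(AG (p ∧ b)) = {t5, t7}
EG (AG (p ∧ b)): greatest fixpoint, start Z0 = {t5, t7}, keep only states in Sat with some successor in Z. Already a fixed point.
Sat(EG (AG (p ∧ b))) = {t5, t7}

{t5, t7}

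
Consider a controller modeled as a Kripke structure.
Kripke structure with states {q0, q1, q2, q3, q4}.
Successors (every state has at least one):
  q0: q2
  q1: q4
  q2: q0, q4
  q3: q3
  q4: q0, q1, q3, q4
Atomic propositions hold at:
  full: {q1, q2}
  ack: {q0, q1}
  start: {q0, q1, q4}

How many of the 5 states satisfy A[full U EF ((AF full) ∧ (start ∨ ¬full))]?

AF full: least fixpoint, start Z0 = {q1, q2}, add states with every successor in Z. Z1 = {q0, q1, q2}; fixed.
Sat(AF full) = {q0, q1, q2}
Sat(¬full) = {q0, q3, q4}
Sat(start ∨ ¬full) = {q0, q1, q3, q4}
Sat((AF full) ∧ (start ∨ ¬full)) = {q0, q1}
EF ((AF full) ∧ (start ∨ ¬full)): least fixpoint, start Z0 = {q0, q1}, add states with some successor in Z. Z1 = {q0, q1, q2, q4}; fixed.
Sat(EF ((AF full) ∧ (start ∨ ¬full))) = {q0, q1, q2, q4}
A[full U EF ((AF full) ∧ (start ∨ ¬full))]: least fixpoint, start Z0 = Sat(EF ((AF full) ∧ (start ∨ ¬full))) = {q0, q1, q2, q4}, add states in Sat(full) with every successor in Z. Already a fixed point.
Sat(A[full U EF ((AF full) ∧ (start ∨ ¬full))]) = {q0, q1, q2, q4}
|Sat(A[full U EF ((AF full) ∧ (start ∨ ¬full))])| = |{q0, q1, q2, q4}| = 4.

4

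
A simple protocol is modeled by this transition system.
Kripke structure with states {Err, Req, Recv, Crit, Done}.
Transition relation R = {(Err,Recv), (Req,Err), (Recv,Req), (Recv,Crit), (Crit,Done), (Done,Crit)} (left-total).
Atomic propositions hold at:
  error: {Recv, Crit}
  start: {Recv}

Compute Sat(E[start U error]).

E[start U error]: least fixpoint, start Z0 = Sat(error) = {Recv, Crit}, add states in Sat(start) with some successor in Z. Already a fixed point.
Sat(E[start U error]) = {Recv, Crit}

{Recv, Crit}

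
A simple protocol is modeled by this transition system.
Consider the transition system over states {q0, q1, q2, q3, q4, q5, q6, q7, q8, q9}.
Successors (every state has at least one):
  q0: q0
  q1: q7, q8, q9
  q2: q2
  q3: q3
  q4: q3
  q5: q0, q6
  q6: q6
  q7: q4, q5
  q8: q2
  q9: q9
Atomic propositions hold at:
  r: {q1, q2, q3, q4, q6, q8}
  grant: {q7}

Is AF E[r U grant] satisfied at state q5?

No

E[r U grant]: least fixpoint, start Z0 = Sat(grant) = {q7}, add states in Sat(r) with some successor in Z. Z1 = {q1, q7}; fixed.
Sat(E[r U grant]) = {q1, q7}
AF E[r U grant]: least fixpoint, start Z0 = {q1, q7}, add states with every successor in Z. Already a fixed point.
Sat(AF E[r U grant]) = {q1, q7}
q5 ∉ Sat(AF E[r U grant]) = {q1, q7}, so the formula does not hold at q5.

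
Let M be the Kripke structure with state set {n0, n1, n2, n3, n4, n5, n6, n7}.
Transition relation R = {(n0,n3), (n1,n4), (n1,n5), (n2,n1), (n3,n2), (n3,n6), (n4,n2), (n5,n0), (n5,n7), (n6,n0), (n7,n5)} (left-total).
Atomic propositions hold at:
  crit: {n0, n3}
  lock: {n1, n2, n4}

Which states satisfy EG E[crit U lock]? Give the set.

E[crit U lock]: least fixpoint, start Z0 = Sat(lock) = {n1, n2, n4}, add states in Sat(crit) with some successor in Z. Z1 = {n1, n2, n3, n4}; Z2 = {n0, n1, n2, n3, n4}; fixed.
Sat(E[crit U lock]) = {n0, n1, n2, n3, n4}
EG E[crit U lock]: greatest fixpoint, start Z0 = {n0, n1, n2, n3, n4}, keep only states in Sat with some successor in Z. Already a fixed point.
Sat(EG E[crit U lock]) = {n0, n1, n2, n3, n4}

{n0, n1, n2, n3, n4}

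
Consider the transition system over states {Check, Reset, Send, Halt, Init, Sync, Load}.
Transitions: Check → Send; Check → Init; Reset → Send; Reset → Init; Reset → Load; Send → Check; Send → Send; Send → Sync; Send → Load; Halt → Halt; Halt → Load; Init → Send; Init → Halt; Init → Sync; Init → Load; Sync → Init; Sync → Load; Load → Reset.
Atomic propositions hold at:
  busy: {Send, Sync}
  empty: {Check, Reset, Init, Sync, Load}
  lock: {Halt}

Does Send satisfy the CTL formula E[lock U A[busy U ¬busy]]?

Sat(¬busy) = {Check, Reset, Halt, Init, Load}
A[busy U ¬busy]: least fixpoint, start Z0 = Sat(¬busy) = {Check, Reset, Halt, Init, Load}, add states in Sat(busy) with every successor in Z. Z1 = {Check, Reset, Halt, Init, Sync, Load}; fixed.
Sat(A[busy U ¬busy]) = {Check, Reset, Halt, Init, Sync, Load}
E[lock U A[busy U ¬busy]]: least fixpoint, start Z0 = Sat(A[busy U ¬busy]) = {Check, Reset, Halt, Init, Sync, Load}, add states in Sat(lock) with some successor in Z. Already a fixed point.
Sat(E[lock U A[busy U ¬busy]]) = {Check, Reset, Halt, Init, Sync, Load}
Send ∉ Sat(E[lock U A[busy U ¬busy]]) = {Check, Reset, Halt, Init, Sync, Load}, so the formula does not hold at Send.

No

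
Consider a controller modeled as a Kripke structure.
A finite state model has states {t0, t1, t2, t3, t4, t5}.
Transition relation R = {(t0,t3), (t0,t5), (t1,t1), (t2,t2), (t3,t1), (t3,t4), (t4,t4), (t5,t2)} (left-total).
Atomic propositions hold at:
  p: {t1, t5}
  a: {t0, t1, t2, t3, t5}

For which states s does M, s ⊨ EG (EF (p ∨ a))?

{t0, t1, t2, t3, t5}

Sat(p ∨ a) = {t0, t1, t2, t3, t5}
EF (p ∨ a): least fixpoint, start Z0 = {t0, t1, t2, t3, t5}, add states with some successor in Z. Already a fixed point.
Sat(EF (p ∨ a)) = {t0, t1, t2, t3, t5}
EG (EF (p ∨ a)): greatest fixpoint, start Z0 = {t0, t1, t2, t3, t5}, keep only states in Sat with some successor in Z. Already a fixed point.
Sat(EG (EF (p ∨ a))) = {t0, t1, t2, t3, t5}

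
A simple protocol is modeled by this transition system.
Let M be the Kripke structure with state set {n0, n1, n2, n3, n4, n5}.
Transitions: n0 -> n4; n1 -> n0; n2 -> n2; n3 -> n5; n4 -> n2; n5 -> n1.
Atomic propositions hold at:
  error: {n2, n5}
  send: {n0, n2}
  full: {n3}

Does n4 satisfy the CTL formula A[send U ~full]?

Sat(~full) = {n0, n1, n2, n4, n5}
A[send U ~full]: least fixpoint, start Z0 = Sat(~full) = {n0, n1, n2, n4, n5}, add states in Sat(send) with every successor in Z. Already a fixed point.
Sat(A[send U ~full]) = {n0, n1, n2, n4, n5}
n4 ∈ Sat(A[send U ~full]) = {n0, n1, n2, n4, n5}, so the formula holds at n4.

Yes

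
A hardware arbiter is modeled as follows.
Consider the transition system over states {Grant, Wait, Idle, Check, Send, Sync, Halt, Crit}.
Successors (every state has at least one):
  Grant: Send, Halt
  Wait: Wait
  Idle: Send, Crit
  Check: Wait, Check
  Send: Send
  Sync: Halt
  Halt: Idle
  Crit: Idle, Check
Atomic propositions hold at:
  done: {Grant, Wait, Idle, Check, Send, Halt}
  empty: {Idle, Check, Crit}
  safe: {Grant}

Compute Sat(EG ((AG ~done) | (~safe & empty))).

Sat(~done) = {Sync, Crit}
AG ~done: greatest fixpoint, start Z0 = {Sync, Crit}, keep only states in Sat with every successor in Z. Z1 = ∅; fixed.
Sat(AG ~done) = ∅
Sat(~safe) = {Wait, Idle, Check, Send, Sync, Halt, Crit}
Sat(~safe & empty) = {Idle, Check, Crit}
Sat((AG ~done) | (~safe & empty)) = {Idle, Check, Crit}
EG ((AG ~done) | (~safe & empty)): greatest fixpoint, start Z0 = {Idle, Check, Crit}, keep only states in Sat with some successor in Z. Already a fixed point.
Sat(EG ((AG ~done) | (~safe & empty))) = {Idle, Check, Crit}

{Idle, Check, Crit}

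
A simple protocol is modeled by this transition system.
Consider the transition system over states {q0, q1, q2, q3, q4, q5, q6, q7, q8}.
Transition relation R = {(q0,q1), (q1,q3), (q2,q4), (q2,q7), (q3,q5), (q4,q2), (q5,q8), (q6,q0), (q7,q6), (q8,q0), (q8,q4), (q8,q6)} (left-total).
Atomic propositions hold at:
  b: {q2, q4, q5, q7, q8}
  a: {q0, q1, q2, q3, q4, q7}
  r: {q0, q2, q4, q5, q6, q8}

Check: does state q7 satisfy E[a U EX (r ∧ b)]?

Sat(r ∧ b) = {q2, q4, q5, q8}
Sat(EX (r ∧ b)) = {s : some successor in {q2, q4, q5, q8}} = {q2, q3, q4, q5, q8}
E[a U EX (r ∧ b)]: least fixpoint, start Z0 = Sat(EX (r ∧ b)) = {q2, q3, q4, q5, q8}, add states in Sat(a) with some successor in Z. Z1 = {q1, q2, q3, q4, q5, q8}; Z2 = {q0, q1, q2, q3, q4, q5, q8}; fixed.
Sat(E[a U EX (r ∧ b)]) = {q0, q1, q2, q3, q4, q5, q8}
q7 ∉ Sat(E[a U EX (r ∧ b)]) = {q0, q1, q2, q3, q4, q5, q8}, so the formula does not hold at q7.

No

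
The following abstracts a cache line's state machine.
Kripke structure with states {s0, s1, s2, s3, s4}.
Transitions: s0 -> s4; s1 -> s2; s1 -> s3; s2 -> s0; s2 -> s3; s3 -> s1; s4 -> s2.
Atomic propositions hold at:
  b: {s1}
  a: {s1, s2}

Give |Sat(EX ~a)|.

3

Sat(~a) = {s0, s3, s4}
Sat(EX ~a) = {s : some successor in {s0, s3, s4}} = {s0, s1, s2}
|Sat(EX ~a)| = |{s0, s1, s2}| = 3.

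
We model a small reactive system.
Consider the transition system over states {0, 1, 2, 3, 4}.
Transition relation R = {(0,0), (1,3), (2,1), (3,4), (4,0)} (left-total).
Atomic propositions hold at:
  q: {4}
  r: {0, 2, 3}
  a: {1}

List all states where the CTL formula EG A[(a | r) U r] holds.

Sat(a | r) = {0, 1, 2, 3}
A[(a | r) U r]: least fixpoint, start Z0 = Sat(r) = {0, 2, 3}, add states in Sat(a | r) with every successor in Z. Z1 = {0, 1, 2, 3}; fixed.
Sat(A[(a | r) U r]) = {0, 1, 2, 3}
EG A[(a | r) U r]: greatest fixpoint, start Z0 = {0, 1, 2, 3}, keep only states in Sat with some successor in Z. Z1 = {0, 1, 2}; Z2 = {0, 2}; Z3 = {0}; fixed.
Sat(EG A[(a | r) U r]) = {0}

{0}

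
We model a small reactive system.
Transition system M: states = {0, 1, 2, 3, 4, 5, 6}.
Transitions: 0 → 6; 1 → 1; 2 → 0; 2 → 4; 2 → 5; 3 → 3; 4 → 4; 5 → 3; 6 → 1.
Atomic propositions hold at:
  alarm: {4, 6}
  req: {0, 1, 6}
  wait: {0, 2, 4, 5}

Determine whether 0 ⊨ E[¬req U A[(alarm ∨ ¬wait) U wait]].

Sat(¬req) = {2, 3, 4, 5}
Sat(¬wait) = {1, 3, 6}
Sat(alarm ∨ ¬wait) = {1, 3, 4, 6}
A[(alarm ∨ ¬wait) U wait]: least fixpoint, start Z0 = Sat(wait) = {0, 2, 4, 5}, add states in Sat(alarm ∨ ¬wait) with every successor in Z. Already a fixed point.
Sat(A[(alarm ∨ ¬wait) U wait]) = {0, 2, 4, 5}
E[¬req U A[(alarm ∨ ¬wait) U wait]]: least fixpoint, start Z0 = Sat(A[(alarm ∨ ¬wait) U wait]) = {0, 2, 4, 5}, add states in Sat(¬req) with some successor in Z. Already a fixed point.
Sat(E[¬req U A[(alarm ∨ ¬wait) U wait]]) = {0, 2, 4, 5}
0 ∈ Sat(E[¬req U A[(alarm ∨ ¬wait) U wait]]) = {0, 2, 4, 5}, so the formula holds at 0.

Yes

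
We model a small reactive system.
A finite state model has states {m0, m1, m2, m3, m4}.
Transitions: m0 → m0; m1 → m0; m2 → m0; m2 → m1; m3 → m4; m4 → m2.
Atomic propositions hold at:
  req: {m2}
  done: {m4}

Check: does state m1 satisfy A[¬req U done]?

No

Sat(¬req) = {m0, m1, m3, m4}
A[¬req U done]: least fixpoint, start Z0 = Sat(done) = {m4}, add states in Sat(¬req) with every successor in Z. Z1 = {m3, m4}; fixed.
Sat(A[¬req U done]) = {m3, m4}
m1 ∉ Sat(A[¬req U done]) = {m3, m4}, so the formula does not hold at m1.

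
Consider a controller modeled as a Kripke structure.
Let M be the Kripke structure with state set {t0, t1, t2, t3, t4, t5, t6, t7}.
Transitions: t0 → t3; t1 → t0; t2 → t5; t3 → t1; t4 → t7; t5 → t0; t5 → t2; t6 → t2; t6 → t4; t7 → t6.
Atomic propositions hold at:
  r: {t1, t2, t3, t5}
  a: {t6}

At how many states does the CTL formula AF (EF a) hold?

3

EF a: least fixpoint, start Z0 = {t6}, add states with some successor in Z. Z1 = {t6, t7}; Z2 = {t4, t6, t7}; fixed.
Sat(EF a) = {t4, t6, t7}
AF (EF a): least fixpoint, start Z0 = {t4, t6, t7}, add states with every successor in Z. Already a fixed point.
Sat(AF (EF a)) = {t4, t6, t7}
|Sat(AF (EF a))| = |{t4, t6, t7}| = 3.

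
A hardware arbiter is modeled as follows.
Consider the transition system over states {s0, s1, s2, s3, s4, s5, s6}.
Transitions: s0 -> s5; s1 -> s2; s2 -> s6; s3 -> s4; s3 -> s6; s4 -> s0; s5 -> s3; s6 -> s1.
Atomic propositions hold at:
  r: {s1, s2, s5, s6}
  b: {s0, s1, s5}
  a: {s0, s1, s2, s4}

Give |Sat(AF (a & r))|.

3

Sat(a & r) = {s1, s2}
AF (a & r): least fixpoint, start Z0 = {s1, s2}, add states with every successor in Z. Z1 = {s1, s2, s6}; fixed.
Sat(AF (a & r)) = {s1, s2, s6}
|Sat(AF (a & r))| = |{s1, s2, s6}| = 3.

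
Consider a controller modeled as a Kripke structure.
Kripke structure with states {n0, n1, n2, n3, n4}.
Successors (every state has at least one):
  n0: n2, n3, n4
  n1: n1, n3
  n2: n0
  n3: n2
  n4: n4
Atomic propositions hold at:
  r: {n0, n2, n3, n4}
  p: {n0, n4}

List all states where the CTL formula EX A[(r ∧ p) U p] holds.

{n0, n2, n4}

Sat(r ∧ p) = {n0, n4}
A[(r ∧ p) U p]: least fixpoint, start Z0 = Sat(p) = {n0, n4}, add states in Sat(r ∧ p) with every successor in Z. Already a fixed point.
Sat(A[(r ∧ p) U p]) = {n0, n4}
Sat(EX A[(r ∧ p) U p]) = {s : some successor in {n0, n4}} = {n0, n2, n4}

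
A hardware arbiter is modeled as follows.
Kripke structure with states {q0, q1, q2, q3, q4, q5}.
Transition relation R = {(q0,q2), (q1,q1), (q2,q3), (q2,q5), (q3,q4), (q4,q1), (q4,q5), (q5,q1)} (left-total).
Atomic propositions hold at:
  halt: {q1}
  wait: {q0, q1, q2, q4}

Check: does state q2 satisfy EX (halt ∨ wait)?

No

Sat(halt ∨ wait) = {q0, q1, q2, q4}
Sat(EX (halt ∨ wait)) = {s : some successor in {q0, q1, q2, q4}} = {q0, q1, q3, q4, q5}
q2 ∉ Sat(EX (halt ∨ wait)) = {q0, q1, q3, q4, q5}, so the formula does not hold at q2.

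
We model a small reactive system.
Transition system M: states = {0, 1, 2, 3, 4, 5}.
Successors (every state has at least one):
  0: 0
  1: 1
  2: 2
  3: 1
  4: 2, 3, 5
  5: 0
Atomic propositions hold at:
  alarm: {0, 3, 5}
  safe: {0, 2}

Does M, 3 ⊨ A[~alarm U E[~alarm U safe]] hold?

No

Sat(~alarm) = {1, 2, 4}
E[~alarm U safe]: least fixpoint, start Z0 = Sat(safe) = {0, 2}, add states in Sat(~alarm) with some successor in Z. Z1 = {0, 2, 4}; fixed.
Sat(E[~alarm U safe]) = {0, 2, 4}
A[~alarm U E[~alarm U safe]]: least fixpoint, start Z0 = Sat(E[~alarm U safe]) = {0, 2, 4}, add states in Sat(~alarm) with every successor in Z. Already a fixed point.
Sat(A[~alarm U E[~alarm U safe]]) = {0, 2, 4}
3 ∉ Sat(A[~alarm U E[~alarm U safe]]) = {0, 2, 4}, so the formula does not hold at 3.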